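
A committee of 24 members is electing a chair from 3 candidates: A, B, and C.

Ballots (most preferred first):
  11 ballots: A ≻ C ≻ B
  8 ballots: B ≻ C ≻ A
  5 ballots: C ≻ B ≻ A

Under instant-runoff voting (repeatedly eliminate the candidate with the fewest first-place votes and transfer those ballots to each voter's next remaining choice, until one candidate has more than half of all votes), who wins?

Round 1: A 11, B 8, C 5. C eliminated.
Round 2: A 11, B 13. B has a majority (≥13).

B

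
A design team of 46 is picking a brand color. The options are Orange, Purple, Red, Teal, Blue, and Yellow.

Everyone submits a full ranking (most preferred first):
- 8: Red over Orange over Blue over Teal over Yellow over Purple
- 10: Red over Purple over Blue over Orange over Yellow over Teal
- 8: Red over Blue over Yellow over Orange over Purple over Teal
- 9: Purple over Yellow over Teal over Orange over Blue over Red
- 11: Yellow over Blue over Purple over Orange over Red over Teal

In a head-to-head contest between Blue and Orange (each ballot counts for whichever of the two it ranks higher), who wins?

Blue

Blue is ranked above Orange on 29 ballots; Orange above Blue on 17.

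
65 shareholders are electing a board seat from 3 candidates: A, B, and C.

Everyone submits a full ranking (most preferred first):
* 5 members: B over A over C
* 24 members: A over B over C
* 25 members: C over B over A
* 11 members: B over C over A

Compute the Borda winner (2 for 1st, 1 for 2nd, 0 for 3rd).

A: 5×1 + 24×2 + 25×0 + 11×0 = 53
B: 5×2 + 24×1 + 25×1 + 11×2 = 81
C: 5×0 + 24×0 + 25×2 + 11×1 = 61

B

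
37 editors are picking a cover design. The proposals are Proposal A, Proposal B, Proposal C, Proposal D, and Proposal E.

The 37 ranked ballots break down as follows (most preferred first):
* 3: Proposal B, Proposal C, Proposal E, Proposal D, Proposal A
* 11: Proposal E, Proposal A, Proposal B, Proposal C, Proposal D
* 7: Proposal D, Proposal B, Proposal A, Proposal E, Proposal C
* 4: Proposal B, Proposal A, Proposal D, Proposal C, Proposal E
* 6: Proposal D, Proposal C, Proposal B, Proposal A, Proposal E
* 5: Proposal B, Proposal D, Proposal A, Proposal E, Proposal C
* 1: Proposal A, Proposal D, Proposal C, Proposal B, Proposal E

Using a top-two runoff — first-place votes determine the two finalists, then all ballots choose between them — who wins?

Proposal B

Round 1 first-place votes: Proposal A 1, Proposal B 12, Proposal C 0, Proposal D 13, Proposal E 11. Proposal D and Proposal B advance.
Runoff: Proposal D is ranked above Proposal B on 14 ballots, Proposal B above Proposal D on 23.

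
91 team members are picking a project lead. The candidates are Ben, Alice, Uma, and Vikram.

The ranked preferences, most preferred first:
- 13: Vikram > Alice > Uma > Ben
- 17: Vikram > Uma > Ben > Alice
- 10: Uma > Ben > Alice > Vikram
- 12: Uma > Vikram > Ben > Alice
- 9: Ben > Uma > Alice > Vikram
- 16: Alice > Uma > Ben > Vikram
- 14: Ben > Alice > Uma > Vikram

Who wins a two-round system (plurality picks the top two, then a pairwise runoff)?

Ben

Round 1 first-place votes: Ben 23, Alice 16, Uma 22, Vikram 30. Vikram and Ben advance.
Runoff: Vikram is ranked above Ben on 42 ballots, Ben above Vikram on 49.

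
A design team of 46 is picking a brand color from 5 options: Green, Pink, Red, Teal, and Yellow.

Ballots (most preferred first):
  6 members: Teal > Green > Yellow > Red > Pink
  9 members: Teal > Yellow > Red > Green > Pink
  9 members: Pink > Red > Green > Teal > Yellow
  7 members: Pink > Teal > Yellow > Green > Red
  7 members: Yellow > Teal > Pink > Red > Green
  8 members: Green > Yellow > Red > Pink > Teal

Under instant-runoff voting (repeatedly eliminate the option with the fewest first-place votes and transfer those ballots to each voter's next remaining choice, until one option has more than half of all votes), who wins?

Round 1: Green 8, Pink 16, Red 0, Teal 15, Yellow 7. Red eliminated.
Round 2: Green 8, Pink 16, Teal 15, Yellow 7. Yellow eliminated.
Round 3: Green 8, Pink 16, Teal 22. Green eliminated.
Round 4: Pink 24, Teal 22. Pink has a majority (≥24).

Pink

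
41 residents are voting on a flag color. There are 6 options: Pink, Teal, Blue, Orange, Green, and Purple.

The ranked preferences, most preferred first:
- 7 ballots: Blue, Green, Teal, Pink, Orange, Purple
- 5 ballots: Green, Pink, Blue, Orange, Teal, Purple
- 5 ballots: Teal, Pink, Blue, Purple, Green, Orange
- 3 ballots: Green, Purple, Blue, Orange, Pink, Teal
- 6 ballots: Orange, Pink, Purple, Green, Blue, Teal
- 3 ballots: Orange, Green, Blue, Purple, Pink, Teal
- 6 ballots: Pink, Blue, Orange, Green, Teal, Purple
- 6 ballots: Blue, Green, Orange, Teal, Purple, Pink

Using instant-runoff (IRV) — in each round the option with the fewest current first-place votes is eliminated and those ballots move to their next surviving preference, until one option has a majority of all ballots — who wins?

Round 1: Pink 6, Teal 5, Blue 13, Orange 9, Green 8, Purple 0. Purple eliminated.
Round 2: Pink 6, Teal 5, Blue 13, Orange 9, Green 8. Teal eliminated.
Round 3: Pink 11, Blue 13, Orange 9, Green 8. Green eliminated.
Round 4: Pink 16, Blue 16, Orange 9. Orange eliminated.
Round 5: Pink 22, Blue 19. Pink has a majority (≥21).

Pink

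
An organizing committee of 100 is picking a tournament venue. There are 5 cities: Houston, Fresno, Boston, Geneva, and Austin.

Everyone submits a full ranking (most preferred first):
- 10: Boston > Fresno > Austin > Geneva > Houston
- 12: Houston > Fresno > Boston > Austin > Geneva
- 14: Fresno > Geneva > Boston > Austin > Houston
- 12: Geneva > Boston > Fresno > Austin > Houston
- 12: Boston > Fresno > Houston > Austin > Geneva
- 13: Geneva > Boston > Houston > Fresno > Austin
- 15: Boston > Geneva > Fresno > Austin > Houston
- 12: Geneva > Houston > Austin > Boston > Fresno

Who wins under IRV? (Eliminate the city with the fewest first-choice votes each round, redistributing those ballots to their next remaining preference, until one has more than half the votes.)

Geneva

Round 1: Houston 12, Fresno 14, Boston 37, Geneva 37, Austin 0. Austin eliminated.
Round 2: Houston 12, Fresno 14, Boston 37, Geneva 37. Houston eliminated.
Round 3: Fresno 26, Boston 37, Geneva 37. Fresno eliminated.
Round 4: Boston 49, Geneva 51. Geneva has a majority (≥51).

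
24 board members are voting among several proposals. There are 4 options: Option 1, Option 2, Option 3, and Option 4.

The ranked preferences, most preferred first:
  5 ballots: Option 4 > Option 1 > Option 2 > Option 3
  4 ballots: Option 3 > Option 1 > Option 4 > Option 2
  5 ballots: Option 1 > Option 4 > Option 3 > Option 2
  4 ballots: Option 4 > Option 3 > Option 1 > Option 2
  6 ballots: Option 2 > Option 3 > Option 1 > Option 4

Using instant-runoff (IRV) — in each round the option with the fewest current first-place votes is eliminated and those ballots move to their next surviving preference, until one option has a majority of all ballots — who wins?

Round 1: Option 1 5, Option 2 6, Option 3 4, Option 4 9. Option 3 eliminated.
Round 2: Option 1 9, Option 2 6, Option 4 9. Option 2 eliminated.
Round 3: Option 1 15, Option 4 9. Option 1 has a majority (≥13).

Option 1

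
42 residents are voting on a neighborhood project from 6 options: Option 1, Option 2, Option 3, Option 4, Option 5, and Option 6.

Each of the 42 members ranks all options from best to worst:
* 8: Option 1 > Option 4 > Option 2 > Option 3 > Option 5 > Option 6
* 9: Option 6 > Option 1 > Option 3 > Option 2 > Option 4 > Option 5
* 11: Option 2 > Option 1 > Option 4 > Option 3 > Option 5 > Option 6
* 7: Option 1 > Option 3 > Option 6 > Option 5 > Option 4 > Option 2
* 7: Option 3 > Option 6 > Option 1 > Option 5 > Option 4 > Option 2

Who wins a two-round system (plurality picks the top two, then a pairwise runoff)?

Round 1 first-place votes: Option 1 15, Option 2 11, Option 3 7, Option 4 0, Option 5 0, Option 6 9. Option 1 and Option 2 advance.
Runoff: Option 1 is ranked above Option 2 on 31 ballots, Option 2 above Option 1 on 11.

Option 1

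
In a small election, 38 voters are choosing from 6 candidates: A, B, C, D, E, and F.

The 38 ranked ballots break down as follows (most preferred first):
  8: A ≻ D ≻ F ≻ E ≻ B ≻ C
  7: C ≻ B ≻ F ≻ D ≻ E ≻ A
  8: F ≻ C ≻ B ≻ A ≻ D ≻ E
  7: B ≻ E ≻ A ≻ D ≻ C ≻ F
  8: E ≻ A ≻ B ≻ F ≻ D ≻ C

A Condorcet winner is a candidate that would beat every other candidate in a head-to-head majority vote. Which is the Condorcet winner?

B vs A: 22–16
B vs C: 23–15
B vs D: 30–8
B vs E: 22–16
B vs F: 22–16
B beats every other candidate.

B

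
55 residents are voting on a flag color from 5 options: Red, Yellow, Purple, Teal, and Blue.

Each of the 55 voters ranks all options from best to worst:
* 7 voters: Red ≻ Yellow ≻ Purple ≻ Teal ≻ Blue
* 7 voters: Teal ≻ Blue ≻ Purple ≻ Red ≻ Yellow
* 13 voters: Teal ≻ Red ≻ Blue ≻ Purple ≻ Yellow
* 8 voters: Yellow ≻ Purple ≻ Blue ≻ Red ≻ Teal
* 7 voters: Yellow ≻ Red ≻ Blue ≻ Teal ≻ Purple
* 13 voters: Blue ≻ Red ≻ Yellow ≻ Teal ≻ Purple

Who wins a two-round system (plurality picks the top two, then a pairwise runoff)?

Yellow

Round 1 first-place votes: Red 7, Yellow 15, Purple 0, Teal 20, Blue 13. Teal and Yellow advance.
Runoff: Teal is ranked above Yellow on 20 ballots, Yellow above Teal on 35.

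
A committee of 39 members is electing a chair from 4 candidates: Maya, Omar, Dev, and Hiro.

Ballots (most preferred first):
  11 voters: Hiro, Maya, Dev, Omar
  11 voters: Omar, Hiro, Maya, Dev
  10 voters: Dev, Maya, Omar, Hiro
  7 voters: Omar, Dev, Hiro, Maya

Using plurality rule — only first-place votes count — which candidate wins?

Omar

First-place votes: Maya 0, Omar 18, Dev 10, Hiro 11.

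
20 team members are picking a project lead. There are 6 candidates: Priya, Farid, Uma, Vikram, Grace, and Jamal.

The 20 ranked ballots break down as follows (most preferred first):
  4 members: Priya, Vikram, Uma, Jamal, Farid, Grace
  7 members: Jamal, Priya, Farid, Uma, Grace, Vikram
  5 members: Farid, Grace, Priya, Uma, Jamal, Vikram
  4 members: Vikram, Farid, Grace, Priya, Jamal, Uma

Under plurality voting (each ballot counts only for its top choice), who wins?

First-place votes: Priya 4, Farid 5, Uma 0, Vikram 4, Grace 0, Jamal 7.

Jamal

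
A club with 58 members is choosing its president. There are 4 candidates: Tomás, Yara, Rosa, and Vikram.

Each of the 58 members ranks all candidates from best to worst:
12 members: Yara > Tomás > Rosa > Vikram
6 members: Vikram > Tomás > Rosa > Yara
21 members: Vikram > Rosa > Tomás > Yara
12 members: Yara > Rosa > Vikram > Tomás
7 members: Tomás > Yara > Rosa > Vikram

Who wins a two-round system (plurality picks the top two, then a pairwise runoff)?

Round 1 first-place votes: Tomás 7, Yara 24, Rosa 0, Vikram 27. Vikram and Yara advance.
Runoff: Vikram is ranked above Yara on 27 ballots, Yara above Vikram on 31.

Yara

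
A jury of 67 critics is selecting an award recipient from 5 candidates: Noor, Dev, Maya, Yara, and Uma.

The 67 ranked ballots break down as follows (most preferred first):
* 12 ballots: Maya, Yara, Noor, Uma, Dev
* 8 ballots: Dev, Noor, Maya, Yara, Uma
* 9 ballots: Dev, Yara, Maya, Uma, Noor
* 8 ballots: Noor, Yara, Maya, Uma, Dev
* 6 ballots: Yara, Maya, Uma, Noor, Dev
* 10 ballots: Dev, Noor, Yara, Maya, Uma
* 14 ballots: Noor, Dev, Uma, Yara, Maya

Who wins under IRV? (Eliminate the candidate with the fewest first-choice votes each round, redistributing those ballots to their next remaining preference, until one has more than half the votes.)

Round 1: Noor 22, Dev 27, Maya 12, Yara 6, Uma 0. Uma eliminated.
Round 2: Noor 22, Dev 27, Maya 12, Yara 6. Yara eliminated.
Round 3: Noor 22, Dev 27, Maya 18. Maya eliminated.
Round 4: Noor 40, Dev 27. Noor has a majority (≥34).

Noor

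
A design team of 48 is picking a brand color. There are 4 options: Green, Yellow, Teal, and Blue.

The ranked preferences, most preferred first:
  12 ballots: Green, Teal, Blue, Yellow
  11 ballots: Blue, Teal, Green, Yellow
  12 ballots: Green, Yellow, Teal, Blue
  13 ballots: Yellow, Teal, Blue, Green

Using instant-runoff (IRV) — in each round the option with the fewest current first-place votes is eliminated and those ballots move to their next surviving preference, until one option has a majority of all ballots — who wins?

Round 1: Green 24, Yellow 13, Teal 0, Blue 11. Teal eliminated.
Round 2: Green 24, Yellow 13, Blue 11. Blue eliminated.
Round 3: Green 35, Yellow 13. Green has a majority (≥25).

Green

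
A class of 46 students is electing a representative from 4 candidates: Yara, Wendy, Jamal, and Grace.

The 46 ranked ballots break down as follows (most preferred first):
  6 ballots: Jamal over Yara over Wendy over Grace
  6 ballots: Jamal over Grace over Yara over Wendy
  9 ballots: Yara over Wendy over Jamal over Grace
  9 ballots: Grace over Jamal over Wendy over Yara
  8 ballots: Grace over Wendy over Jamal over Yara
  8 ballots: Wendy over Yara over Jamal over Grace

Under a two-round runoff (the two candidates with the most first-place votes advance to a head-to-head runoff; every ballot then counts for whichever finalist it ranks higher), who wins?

Round 1 first-place votes: Yara 9, Wendy 8, Jamal 12, Grace 17. Grace and Jamal advance.
Runoff: Grace is ranked above Jamal on 17 ballots, Jamal above Grace on 29.

Jamal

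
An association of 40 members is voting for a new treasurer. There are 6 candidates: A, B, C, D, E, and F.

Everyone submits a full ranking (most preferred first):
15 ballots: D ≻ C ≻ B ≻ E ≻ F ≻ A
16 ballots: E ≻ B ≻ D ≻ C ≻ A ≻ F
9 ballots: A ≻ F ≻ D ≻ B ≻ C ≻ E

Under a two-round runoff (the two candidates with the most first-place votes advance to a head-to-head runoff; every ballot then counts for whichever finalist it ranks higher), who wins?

D

Round 1 first-place votes: A 9, B 0, C 0, D 15, E 16, F 0. E and D advance.
Runoff: E is ranked above D on 16 ballots, D above E on 24.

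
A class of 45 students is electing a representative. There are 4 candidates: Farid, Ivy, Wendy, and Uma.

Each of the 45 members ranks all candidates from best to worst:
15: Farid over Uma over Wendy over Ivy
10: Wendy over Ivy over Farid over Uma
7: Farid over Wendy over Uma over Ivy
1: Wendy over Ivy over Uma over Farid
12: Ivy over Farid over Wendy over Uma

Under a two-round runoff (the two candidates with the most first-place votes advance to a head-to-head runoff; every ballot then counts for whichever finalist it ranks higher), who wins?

Ivy

Round 1 first-place votes: Farid 22, Ivy 12, Wendy 11, Uma 0. Farid and Ivy advance.
Runoff: Farid is ranked above Ivy on 22 ballots, Ivy above Farid on 23.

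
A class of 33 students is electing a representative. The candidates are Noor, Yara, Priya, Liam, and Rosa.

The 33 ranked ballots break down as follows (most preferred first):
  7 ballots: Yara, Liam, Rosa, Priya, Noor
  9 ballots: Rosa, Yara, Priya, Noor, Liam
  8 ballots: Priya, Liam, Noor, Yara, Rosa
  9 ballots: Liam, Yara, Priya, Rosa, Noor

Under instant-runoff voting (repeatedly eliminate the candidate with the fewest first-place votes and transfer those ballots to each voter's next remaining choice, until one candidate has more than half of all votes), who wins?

Liam

Round 1: Noor 0, Yara 7, Priya 8, Liam 9, Rosa 9. Noor eliminated.
Round 2: Yara 7, Priya 8, Liam 9, Rosa 9. Yara eliminated.
Round 3: Priya 8, Liam 16, Rosa 9. Priya eliminated.
Round 4: Liam 24, Rosa 9. Liam has a majority (≥17).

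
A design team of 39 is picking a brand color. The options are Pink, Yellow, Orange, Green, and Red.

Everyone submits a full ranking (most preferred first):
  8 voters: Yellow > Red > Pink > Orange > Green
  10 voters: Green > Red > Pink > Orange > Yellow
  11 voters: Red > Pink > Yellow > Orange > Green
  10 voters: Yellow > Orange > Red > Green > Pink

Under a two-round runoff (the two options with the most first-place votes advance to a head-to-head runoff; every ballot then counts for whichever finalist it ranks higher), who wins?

Round 1 first-place votes: Pink 0, Yellow 18, Orange 0, Green 10, Red 11. Yellow and Red advance.
Runoff: Yellow is ranked above Red on 18 ballots, Red above Yellow on 21.

Red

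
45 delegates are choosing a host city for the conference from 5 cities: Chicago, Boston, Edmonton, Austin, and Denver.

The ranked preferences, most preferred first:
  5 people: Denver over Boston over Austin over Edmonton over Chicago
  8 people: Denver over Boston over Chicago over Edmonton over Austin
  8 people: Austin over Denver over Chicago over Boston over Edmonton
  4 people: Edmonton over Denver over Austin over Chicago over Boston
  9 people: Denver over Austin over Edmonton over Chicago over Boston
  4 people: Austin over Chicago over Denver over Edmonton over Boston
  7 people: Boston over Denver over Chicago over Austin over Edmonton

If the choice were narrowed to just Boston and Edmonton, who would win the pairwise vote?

Boston is ranked above Edmonton on 28 ballots; Edmonton above Boston on 17.

Boston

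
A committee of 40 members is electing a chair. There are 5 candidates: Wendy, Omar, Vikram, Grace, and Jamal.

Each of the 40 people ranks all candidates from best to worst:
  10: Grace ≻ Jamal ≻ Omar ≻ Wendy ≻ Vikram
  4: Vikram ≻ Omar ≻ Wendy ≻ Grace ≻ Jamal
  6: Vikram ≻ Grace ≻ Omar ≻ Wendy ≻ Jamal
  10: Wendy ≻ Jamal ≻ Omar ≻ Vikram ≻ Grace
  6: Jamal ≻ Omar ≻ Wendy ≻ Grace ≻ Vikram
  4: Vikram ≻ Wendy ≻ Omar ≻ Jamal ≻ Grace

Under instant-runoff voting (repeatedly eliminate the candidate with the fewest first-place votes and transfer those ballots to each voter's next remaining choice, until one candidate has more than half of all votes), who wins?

Wendy

Round 1: Wendy 10, Omar 0, Vikram 14, Grace 10, Jamal 6. Omar eliminated.
Round 2: Wendy 10, Vikram 14, Grace 10, Jamal 6. Jamal eliminated.
Round 3: Wendy 16, Vikram 14, Grace 10. Grace eliminated.
Round 4: Wendy 26, Vikram 14. Wendy has a majority (≥21).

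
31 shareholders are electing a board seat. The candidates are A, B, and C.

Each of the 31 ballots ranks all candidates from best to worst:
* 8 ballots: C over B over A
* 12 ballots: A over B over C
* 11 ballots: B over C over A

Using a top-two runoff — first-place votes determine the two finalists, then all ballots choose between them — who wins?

Round 1 first-place votes: A 12, B 11, C 8. A and B advance.
Runoff: A is ranked above B on 12 ballots, B above A on 19.

B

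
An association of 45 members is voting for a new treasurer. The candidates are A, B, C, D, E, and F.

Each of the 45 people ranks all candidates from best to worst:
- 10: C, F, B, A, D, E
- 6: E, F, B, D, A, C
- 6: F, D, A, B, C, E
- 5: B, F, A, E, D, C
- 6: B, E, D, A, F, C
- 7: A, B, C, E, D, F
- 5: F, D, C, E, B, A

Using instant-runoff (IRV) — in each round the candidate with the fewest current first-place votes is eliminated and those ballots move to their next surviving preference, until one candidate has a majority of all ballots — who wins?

Round 1: A 7, B 11, C 10, D 0, E 6, F 11. D eliminated.
Round 2: A 7, B 11, C 10, E 6, F 11. E eliminated.
Round 3: A 7, B 11, C 10, F 17. A eliminated.
Round 4: B 18, C 10, F 17. C eliminated.
Round 5: B 18, F 27. F has a majority (≥23).

F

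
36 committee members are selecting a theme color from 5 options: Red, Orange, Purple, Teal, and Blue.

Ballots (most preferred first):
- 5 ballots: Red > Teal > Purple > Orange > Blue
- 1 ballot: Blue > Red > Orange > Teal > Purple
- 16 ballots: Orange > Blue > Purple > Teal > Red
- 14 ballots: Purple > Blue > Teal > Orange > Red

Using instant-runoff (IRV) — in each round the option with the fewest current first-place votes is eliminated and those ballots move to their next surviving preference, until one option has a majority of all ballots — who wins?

Purple

Round 1: Red 5, Orange 16, Purple 14, Teal 0, Blue 1. Teal eliminated.
Round 2: Red 5, Orange 16, Purple 14, Blue 1. Blue eliminated.
Round 3: Red 6, Orange 16, Purple 14. Red eliminated.
Round 4: Orange 17, Purple 19. Purple has a majority (≥19).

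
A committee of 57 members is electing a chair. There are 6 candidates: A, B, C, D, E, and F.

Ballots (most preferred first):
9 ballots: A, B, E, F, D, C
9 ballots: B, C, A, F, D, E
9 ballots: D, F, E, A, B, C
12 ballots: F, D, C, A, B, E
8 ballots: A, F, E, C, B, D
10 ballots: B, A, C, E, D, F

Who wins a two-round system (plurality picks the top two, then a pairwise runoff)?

Round 1 first-place votes: A 17, B 19, C 0, D 9, E 0, F 12. B and A advance.
Runoff: B is ranked above A on 19 ballots, A above B on 38.

A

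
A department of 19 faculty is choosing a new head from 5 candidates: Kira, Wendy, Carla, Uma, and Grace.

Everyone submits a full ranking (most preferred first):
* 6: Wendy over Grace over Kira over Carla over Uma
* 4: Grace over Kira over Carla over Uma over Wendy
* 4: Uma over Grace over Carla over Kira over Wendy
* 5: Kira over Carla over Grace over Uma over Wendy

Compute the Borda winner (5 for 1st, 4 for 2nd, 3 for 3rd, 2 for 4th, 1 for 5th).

Kira: 6×3 + 4×4 + 4×2 + 5×5 = 67
Wendy: 6×5 + 4×1 + 4×1 + 5×1 = 43
Carla: 6×2 + 4×3 + 4×3 + 5×4 = 56
Uma: 6×1 + 4×2 + 4×5 + 5×2 = 44
Grace: 6×4 + 4×5 + 4×4 + 5×3 = 75

Grace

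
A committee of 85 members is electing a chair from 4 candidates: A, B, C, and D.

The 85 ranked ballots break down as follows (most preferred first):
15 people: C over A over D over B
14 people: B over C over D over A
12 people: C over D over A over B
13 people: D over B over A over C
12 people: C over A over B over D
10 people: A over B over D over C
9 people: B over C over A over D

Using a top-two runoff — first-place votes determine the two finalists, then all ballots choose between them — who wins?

Round 1 first-place votes: A 10, B 23, C 39, D 13. C and B advance.
Runoff: C is ranked above B on 39 ballots, B above C on 46.

B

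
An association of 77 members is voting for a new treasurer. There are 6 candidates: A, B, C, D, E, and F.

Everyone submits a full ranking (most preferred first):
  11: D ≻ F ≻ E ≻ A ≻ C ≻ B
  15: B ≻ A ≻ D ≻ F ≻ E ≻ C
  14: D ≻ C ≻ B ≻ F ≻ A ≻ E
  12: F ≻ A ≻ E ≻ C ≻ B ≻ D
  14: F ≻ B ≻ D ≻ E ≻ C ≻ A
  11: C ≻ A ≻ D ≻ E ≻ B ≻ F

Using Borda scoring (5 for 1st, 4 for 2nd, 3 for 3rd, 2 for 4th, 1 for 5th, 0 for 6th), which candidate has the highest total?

D

A: 11×2 + 15×4 + 14×1 + 12×4 + 14×0 + 11×4 = 188
B: 11×0 + 15×5 + 14×3 + 12×1 + 14×4 + 11×1 = 196
C: 11×1 + 15×0 + 14×4 + 12×2 + 14×1 + 11×5 = 160
D: 11×5 + 15×3 + 14×5 + 12×0 + 14×3 + 11×3 = 245
E: 11×3 + 15×1 + 14×0 + 12×3 + 14×2 + 11×2 = 134
F: 11×4 + 15×2 + 14×2 + 12×5 + 14×5 + 11×0 = 232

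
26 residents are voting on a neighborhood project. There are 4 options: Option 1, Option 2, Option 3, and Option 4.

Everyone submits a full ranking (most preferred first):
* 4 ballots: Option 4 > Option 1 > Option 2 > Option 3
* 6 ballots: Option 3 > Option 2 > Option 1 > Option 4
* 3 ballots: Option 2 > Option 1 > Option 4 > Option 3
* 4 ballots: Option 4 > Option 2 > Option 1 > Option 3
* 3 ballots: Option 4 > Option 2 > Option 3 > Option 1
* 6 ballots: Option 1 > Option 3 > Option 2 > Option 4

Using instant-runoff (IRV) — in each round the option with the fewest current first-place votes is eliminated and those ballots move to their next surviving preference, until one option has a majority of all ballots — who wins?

Option 1

Round 1: Option 1 6, Option 2 3, Option 3 6, Option 4 11. Option 2 eliminated.
Round 2: Option 1 9, Option 3 6, Option 4 11. Option 3 eliminated.
Round 3: Option 1 15, Option 4 11. Option 1 has a majority (≥14).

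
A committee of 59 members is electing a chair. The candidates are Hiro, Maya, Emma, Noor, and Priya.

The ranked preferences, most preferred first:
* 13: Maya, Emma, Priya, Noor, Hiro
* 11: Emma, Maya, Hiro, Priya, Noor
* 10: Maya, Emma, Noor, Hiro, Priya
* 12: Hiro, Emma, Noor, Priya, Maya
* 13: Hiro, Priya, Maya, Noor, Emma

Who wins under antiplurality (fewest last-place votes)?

Last-place votes: Hiro 13, Maya 12, Emma 13, Noor 11, Priya 10.

Priya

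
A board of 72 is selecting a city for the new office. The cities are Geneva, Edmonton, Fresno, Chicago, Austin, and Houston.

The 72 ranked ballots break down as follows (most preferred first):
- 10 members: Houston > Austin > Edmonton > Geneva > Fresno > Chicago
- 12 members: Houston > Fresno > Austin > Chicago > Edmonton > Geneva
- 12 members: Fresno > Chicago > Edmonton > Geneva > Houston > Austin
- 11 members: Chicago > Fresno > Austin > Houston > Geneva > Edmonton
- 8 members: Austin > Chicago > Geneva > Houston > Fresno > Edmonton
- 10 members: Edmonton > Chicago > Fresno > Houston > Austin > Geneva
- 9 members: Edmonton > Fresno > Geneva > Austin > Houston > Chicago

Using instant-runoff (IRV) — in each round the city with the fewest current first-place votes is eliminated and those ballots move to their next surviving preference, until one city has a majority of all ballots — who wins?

Round 1: Geneva 0, Edmonton 19, Fresno 12, Chicago 11, Austin 8, Houston 22. Geneva eliminated.
Round 2: Edmonton 19, Fresno 12, Chicago 11, Austin 8, Houston 22. Austin eliminated.
Round 3: Edmonton 19, Fresno 12, Chicago 19, Houston 22. Fresno eliminated.
Round 4: Edmonton 19, Chicago 31, Houston 22. Edmonton eliminated.
Round 5: Chicago 41, Houston 31. Chicago has a majority (≥37).

Chicago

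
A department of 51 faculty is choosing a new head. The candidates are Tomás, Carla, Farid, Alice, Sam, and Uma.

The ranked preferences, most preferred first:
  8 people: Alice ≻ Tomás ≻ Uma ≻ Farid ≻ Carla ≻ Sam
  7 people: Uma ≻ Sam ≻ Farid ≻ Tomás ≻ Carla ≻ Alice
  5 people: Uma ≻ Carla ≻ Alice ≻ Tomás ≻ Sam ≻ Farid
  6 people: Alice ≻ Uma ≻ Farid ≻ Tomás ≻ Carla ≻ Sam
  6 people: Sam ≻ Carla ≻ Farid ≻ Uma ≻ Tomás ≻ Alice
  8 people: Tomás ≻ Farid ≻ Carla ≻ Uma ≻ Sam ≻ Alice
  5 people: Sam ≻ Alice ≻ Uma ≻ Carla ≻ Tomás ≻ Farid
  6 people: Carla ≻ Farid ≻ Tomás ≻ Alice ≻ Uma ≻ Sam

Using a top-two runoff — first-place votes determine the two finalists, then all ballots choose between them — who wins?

Round 1 first-place votes: Tomás 8, Carla 6, Farid 0, Alice 14, Sam 11, Uma 12. Alice and Uma advance.
Runoff: Alice is ranked above Uma on 25 ballots, Uma above Alice on 26.

Uma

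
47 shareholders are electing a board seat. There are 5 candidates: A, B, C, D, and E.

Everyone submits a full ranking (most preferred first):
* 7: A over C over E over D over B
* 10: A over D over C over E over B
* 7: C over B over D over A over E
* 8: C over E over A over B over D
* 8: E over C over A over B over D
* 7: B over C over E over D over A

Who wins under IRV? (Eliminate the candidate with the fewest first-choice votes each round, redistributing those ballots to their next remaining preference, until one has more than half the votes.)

C

Round 1: A 17, B 7, C 15, D 0, E 8. D eliminated.
Round 2: A 17, B 7, C 15, E 8. B eliminated.
Round 3: A 17, C 22, E 8. E eliminated.
Round 4: A 17, C 30. C has a majority (≥24).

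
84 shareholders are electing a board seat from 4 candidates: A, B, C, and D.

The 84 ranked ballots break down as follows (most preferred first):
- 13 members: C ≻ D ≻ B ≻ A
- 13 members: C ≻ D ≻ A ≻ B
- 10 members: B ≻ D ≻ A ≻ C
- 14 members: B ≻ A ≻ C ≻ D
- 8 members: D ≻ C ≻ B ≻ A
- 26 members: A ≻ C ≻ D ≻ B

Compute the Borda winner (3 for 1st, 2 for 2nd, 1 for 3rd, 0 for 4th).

A: 13×0 + 13×1 + 10×1 + 14×2 + 8×0 + 26×3 = 129
B: 13×1 + 13×0 + 10×3 + 14×3 + 8×1 + 26×0 = 93
C: 13×3 + 13×3 + 10×0 + 14×1 + 8×2 + 26×2 = 160
D: 13×2 + 13×2 + 10×2 + 14×0 + 8×3 + 26×1 = 122

C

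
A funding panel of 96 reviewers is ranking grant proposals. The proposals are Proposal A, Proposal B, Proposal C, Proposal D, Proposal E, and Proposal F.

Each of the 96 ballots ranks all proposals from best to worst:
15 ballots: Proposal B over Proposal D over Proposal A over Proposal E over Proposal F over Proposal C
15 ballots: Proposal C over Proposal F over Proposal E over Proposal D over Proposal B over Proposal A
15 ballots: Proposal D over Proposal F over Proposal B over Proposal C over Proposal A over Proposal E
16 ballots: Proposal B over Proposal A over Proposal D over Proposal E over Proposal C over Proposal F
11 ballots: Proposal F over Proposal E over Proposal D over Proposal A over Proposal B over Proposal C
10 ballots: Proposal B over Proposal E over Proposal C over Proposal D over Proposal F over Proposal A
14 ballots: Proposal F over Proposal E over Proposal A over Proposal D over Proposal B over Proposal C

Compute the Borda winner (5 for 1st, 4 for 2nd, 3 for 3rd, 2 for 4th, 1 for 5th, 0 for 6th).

Proposal D

Proposal A: 15×3 + 15×0 + 15×1 + 16×4 + 11×2 + 10×0 + 14×3 = 188
Proposal B: 15×5 + 15×1 + 15×3 + 16×5 + 11×1 + 10×5 + 14×1 = 290
Proposal C: 15×0 + 15×5 + 15×2 + 16×1 + 11×0 + 10×3 + 14×0 = 151
Proposal D: 15×4 + 15×2 + 15×5 + 16×3 + 11×3 + 10×2 + 14×2 = 294
Proposal E: 15×2 + 15×3 + 15×0 + 16×2 + 11×4 + 10×4 + 14×4 = 247
Proposal F: 15×1 + 15×4 + 15×4 + 16×0 + 11×5 + 10×1 + 14×5 = 270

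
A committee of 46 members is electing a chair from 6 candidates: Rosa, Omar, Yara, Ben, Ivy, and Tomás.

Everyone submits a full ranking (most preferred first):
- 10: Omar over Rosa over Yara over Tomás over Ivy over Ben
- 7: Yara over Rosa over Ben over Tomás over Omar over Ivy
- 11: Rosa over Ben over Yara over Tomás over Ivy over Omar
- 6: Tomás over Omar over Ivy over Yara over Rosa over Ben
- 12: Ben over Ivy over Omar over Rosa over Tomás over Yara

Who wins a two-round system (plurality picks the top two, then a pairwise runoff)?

Rosa

Round 1 first-place votes: Rosa 11, Omar 10, Yara 7, Ben 12, Ivy 0, Tomás 6. Ben and Rosa advance.
Runoff: Ben is ranked above Rosa on 12 ballots, Rosa above Ben on 34.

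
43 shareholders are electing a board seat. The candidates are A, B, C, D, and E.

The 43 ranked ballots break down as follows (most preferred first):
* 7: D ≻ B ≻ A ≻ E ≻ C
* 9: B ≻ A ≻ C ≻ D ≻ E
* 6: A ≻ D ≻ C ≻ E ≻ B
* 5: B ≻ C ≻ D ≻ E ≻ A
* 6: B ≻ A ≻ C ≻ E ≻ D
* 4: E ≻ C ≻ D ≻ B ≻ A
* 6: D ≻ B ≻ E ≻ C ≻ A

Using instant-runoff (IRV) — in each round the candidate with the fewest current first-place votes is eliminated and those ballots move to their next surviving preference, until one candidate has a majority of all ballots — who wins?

Round 1: A 6, B 20, C 0, D 13, E 4. C eliminated.
Round 2: A 6, B 20, D 13, E 4. E eliminated.
Round 3: A 6, B 20, D 17. A eliminated.
Round 4: B 20, D 23. D has a majority (≥22).

D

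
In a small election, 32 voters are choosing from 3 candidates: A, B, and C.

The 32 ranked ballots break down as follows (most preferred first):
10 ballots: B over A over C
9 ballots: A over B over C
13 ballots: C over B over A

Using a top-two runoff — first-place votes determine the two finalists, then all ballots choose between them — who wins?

B

Round 1 first-place votes: A 9, B 10, C 13. C and B advance.
Runoff: C is ranked above B on 13 ballots, B above C on 19.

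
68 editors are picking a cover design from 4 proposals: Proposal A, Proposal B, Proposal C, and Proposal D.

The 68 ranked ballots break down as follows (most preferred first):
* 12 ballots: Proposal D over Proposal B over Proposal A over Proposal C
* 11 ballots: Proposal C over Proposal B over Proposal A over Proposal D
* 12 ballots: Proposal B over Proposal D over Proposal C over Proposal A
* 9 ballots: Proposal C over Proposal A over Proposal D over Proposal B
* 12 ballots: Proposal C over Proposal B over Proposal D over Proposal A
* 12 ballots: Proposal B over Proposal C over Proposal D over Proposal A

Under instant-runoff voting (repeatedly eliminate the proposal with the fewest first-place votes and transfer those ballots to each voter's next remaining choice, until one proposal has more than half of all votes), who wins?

Round 1: Proposal A 0, Proposal B 24, Proposal C 32, Proposal D 12. Proposal A eliminated.
Round 2: Proposal B 24, Proposal C 32, Proposal D 12. Proposal D eliminated.
Round 3: Proposal B 36, Proposal C 32. Proposal B has a majority (≥35).

Proposal B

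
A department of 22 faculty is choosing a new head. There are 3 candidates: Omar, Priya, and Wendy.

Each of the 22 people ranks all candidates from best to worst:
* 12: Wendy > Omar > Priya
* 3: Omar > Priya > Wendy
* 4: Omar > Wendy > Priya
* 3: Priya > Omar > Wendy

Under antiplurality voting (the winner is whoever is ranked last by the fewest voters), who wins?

Last-place votes: Omar 0, Priya 16, Wendy 6.

Omar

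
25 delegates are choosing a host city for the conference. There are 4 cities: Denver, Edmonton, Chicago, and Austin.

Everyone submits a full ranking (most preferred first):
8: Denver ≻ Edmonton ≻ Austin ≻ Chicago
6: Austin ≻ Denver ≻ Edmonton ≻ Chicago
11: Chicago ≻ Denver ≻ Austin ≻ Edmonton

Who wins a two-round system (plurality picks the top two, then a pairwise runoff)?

Denver

Round 1 first-place votes: Denver 8, Edmonton 0, Chicago 11, Austin 6. Chicago and Denver advance.
Runoff: Chicago is ranked above Denver on 11 ballots, Denver above Chicago on 14.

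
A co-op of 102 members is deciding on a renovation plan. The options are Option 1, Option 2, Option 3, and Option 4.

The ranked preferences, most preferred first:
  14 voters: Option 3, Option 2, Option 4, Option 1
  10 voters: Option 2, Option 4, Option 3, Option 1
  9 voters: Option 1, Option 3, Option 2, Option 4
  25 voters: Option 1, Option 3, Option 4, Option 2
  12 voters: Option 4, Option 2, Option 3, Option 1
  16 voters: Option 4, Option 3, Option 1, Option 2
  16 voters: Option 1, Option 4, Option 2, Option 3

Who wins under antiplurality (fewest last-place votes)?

Option 4

Last-place votes: Option 1 36, Option 2 41, Option 3 16, Option 4 9.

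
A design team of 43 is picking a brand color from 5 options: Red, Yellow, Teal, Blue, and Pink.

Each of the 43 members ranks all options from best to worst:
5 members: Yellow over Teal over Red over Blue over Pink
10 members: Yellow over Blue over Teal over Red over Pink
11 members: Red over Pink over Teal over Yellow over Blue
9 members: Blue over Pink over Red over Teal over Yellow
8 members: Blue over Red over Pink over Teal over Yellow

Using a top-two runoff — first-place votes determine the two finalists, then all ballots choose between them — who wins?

Round 1 first-place votes: Red 11, Yellow 15, Teal 0, Blue 17, Pink 0. Blue and Yellow advance.
Runoff: Blue is ranked above Yellow on 17 ballots, Yellow above Blue on 26.

Yellow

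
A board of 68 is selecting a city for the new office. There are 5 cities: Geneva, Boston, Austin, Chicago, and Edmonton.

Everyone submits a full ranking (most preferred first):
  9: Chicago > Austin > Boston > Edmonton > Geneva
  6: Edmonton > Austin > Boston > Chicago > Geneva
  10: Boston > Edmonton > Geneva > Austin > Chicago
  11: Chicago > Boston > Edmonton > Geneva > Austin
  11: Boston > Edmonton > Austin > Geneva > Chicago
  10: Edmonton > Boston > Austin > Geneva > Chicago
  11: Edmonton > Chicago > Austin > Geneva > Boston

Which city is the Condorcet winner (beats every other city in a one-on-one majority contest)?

Boston vs Geneva: 57–11
Boston vs Austin: 42–26
Boston vs Chicago: 37–31
Boston vs Edmonton: 41–27
Boston beats every other city.

Boston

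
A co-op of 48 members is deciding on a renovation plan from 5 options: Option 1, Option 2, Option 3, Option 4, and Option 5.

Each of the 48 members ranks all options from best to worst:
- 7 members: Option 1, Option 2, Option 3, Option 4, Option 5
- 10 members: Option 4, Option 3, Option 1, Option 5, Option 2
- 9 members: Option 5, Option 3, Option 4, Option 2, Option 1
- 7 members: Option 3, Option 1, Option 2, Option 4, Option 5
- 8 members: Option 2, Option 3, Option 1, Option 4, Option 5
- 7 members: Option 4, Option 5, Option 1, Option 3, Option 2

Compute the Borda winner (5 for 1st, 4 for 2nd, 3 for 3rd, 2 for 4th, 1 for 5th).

Option 3

Option 1: 7×5 + 10×3 + 9×1 + 7×4 + 8×3 + 7×3 = 147
Option 2: 7×4 + 10×1 + 9×2 + 7×3 + 8×5 + 7×1 = 124
Option 3: 7×3 + 10×4 + 9×4 + 7×5 + 8×4 + 7×2 = 178
Option 4: 7×2 + 10×5 + 9×3 + 7×2 + 8×2 + 7×5 = 156
Option 5: 7×1 + 10×2 + 9×5 + 7×1 + 8×1 + 7×4 = 115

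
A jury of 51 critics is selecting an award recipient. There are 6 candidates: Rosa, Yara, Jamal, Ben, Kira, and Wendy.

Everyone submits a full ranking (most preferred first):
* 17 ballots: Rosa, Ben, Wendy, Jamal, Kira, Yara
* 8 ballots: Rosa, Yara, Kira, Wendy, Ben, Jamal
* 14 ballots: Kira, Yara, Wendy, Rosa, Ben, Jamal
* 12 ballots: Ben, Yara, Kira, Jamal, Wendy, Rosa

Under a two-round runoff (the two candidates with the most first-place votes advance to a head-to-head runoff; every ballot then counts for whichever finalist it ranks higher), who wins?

Round 1 first-place votes: Rosa 25, Yara 0, Jamal 0, Ben 12, Kira 14, Wendy 0. Rosa and Kira advance.
Runoff: Rosa is ranked above Kira on 25 ballots, Kira above Rosa on 26.

Kira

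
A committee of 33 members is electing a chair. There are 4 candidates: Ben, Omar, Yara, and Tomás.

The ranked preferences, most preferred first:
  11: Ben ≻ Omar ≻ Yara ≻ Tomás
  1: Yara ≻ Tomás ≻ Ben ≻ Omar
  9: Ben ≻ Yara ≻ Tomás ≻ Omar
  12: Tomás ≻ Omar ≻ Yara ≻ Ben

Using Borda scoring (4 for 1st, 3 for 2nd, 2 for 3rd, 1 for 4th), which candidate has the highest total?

Ben

Ben: 11×4 + 1×2 + 9×4 + 12×1 = 94
Omar: 11×3 + 1×1 + 9×1 + 12×3 = 79
Yara: 11×2 + 1×4 + 9×3 + 12×2 = 77
Tomás: 11×1 + 1×3 + 9×2 + 12×4 = 80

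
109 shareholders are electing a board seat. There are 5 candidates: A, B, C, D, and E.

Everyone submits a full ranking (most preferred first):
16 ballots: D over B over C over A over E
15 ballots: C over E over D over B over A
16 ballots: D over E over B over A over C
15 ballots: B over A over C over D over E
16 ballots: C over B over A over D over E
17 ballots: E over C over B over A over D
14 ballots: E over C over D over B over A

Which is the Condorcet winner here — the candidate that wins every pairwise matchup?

C vs A: 78–31
C vs B: 62–47
C vs D: 77–32
C vs E: 62–47
C beats every other candidate.

C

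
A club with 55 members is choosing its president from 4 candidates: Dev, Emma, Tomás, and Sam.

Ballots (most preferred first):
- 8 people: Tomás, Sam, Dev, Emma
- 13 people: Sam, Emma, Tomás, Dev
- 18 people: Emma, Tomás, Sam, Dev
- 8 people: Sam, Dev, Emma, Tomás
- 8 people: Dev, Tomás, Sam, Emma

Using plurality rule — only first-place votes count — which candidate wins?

First-place votes: Dev 8, Emma 18, Tomás 8, Sam 21.

Sam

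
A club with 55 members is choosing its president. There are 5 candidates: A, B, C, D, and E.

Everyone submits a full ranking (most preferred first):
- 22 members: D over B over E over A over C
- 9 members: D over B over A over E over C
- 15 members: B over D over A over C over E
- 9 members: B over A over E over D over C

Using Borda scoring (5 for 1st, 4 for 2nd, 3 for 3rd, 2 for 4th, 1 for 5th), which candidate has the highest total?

B

A: 22×2 + 9×3 + 15×3 + 9×4 = 152
B: 22×4 + 9×4 + 15×5 + 9×5 = 244
C: 22×1 + 9×1 + 15×2 + 9×1 = 70
D: 22×5 + 9×5 + 15×4 + 9×2 = 233
E: 22×3 + 9×2 + 15×1 + 9×3 = 126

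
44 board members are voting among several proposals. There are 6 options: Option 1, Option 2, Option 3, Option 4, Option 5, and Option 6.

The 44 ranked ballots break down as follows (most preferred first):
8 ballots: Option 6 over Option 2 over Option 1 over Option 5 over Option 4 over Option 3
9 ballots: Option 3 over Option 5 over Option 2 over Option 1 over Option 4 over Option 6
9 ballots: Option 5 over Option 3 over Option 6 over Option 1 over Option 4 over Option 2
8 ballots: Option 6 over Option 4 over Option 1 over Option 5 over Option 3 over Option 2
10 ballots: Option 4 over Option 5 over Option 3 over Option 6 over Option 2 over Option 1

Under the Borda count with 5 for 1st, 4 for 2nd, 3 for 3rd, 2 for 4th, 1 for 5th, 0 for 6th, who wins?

Option 1: 8×3 + 9×2 + 9×2 + 8×3 + 10×0 = 84
Option 2: 8×4 + 9×3 + 9×0 + 8×0 + 10×1 = 69
Option 3: 8×0 + 9×5 + 9×4 + 8×1 + 10×3 = 119
Option 4: 8×1 + 9×1 + 9×1 + 8×4 + 10×5 = 108
Option 5: 8×2 + 9×4 + 9×5 + 8×2 + 10×4 = 153
Option 6: 8×5 + 9×0 + 9×3 + 8×5 + 10×2 = 127

Option 5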